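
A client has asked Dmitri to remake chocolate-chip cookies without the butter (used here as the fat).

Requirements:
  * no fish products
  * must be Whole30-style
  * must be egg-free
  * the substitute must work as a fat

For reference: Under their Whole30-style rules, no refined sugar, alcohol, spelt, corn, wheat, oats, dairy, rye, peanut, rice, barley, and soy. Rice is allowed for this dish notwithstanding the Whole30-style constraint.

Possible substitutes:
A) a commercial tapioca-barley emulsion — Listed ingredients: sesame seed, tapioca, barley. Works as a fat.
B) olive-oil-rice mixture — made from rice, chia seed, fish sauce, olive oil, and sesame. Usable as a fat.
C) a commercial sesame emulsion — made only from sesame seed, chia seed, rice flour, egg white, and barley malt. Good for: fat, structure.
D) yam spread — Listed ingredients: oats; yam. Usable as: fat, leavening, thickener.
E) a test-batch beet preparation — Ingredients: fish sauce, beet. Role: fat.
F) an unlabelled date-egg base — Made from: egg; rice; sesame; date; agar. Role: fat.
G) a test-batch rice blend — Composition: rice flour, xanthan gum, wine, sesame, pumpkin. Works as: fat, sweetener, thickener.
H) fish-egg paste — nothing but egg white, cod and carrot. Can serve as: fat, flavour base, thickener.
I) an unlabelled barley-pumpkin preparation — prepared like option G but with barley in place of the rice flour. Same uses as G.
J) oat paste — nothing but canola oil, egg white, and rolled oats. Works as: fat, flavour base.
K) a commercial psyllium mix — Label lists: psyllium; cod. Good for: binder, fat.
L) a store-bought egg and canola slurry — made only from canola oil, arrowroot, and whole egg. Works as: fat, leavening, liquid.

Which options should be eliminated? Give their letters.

A: has barley, so not Whole30-style — reject
B: has fish sauce, so not fish-free — no
C: has barley malt, so not Whole30-style; has egg white, so not egg-free — out
D: has oats, so not Whole30-style — out
E: has fish sauce, so not fish-free — reject
F: has egg, so not egg-free — reject
G: has wine, so not Whole30-style — out
H: has cod, so not fish-free; has egg white, so not egg-free — no
I: has wine, so not Whole30-style — out
J: has rolled oats, so not Whole30-style; has egg white, so not egg-free — out
K: has cod, so not fish-free — no
L: has whole egg, so not egg-free — out

A, B, C, D, E, F, G, H, I, J, K, L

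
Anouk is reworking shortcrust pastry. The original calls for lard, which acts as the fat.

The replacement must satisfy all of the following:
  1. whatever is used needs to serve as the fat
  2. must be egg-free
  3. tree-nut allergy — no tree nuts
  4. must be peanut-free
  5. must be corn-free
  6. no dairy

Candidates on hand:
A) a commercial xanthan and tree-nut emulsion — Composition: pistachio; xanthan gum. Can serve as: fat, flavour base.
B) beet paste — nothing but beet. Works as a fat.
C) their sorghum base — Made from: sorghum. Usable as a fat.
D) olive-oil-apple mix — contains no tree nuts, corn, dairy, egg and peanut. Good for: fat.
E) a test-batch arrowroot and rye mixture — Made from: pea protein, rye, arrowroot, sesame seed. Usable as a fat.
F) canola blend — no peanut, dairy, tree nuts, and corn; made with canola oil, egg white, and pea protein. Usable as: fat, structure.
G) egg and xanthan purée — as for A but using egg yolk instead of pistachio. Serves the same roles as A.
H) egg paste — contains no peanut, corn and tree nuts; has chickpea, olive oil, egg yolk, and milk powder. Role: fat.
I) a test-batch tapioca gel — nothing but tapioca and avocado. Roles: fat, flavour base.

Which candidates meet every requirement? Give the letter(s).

B, C, D, E, I

A: has pistachio, so not tree-nut-free — no
B: nothing on the exclusion list — valid
C: no tree nuts, no corn — valid
D: no peanut, no corn — keep
E: all constraints satisfied — valid
F: has egg white, so not egg-free — reject
G: has egg yolk, so not egg-free — out
H: has egg yolk, so not egg-free; has milk powder, so not dairy-free — out
I: no tree nuts, no corn — OK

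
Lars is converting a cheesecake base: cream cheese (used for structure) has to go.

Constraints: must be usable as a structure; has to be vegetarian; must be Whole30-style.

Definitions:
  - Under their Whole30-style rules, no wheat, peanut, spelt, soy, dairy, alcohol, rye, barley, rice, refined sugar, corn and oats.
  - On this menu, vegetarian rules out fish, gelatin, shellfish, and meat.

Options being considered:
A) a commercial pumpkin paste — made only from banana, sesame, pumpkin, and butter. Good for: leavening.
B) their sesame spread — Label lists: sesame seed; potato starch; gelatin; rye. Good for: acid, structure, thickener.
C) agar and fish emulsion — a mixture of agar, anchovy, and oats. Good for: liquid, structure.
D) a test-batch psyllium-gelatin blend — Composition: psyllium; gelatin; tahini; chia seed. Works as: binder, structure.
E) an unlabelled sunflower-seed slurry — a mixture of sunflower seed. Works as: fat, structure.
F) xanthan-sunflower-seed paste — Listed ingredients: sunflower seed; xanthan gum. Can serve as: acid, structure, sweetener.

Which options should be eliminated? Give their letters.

A, B, C, D

A: not usable as a structure; has butter, so not Whole30-style — out
B: has rye, so not Whole30-style; has gelatin, so not vegetarian — no
C: has oats, so not Whole30-style; has anchovy, so not vegetarian — out
D: has gelatin, so not vegetarian — out
E: every rule checks out — keep
F: only xanthan gum and sunflower seed; none excluded — keep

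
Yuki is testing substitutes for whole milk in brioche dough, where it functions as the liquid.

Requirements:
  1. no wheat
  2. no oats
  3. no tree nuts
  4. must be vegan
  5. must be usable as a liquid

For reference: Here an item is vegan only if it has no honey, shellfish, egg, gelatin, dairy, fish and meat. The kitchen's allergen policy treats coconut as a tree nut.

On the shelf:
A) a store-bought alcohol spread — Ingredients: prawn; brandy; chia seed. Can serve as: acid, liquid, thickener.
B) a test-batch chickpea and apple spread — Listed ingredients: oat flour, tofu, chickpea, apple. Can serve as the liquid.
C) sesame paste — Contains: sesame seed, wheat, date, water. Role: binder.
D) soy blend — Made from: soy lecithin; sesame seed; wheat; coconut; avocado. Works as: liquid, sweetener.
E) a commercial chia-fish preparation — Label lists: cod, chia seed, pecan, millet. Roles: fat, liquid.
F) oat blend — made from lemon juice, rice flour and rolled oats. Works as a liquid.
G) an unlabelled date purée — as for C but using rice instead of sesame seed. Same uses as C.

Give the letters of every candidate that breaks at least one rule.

A: has prawn, so not vegan — no
B: has oat flour, so not oat-free — no
C: not usable as a liquid; has wheat, so not wheat-free — out
D: has wheat, so not wheat-free; has coconut, so not tree-nut-free — out
E: has cod, so not vegan; has pecan, so not tree-nut-free — out
F: has rolled oats, so not oat-free — reject
G: not usable as a liquid; has wheat, so not wheat-free — reject

A, B, C, D, E, F, G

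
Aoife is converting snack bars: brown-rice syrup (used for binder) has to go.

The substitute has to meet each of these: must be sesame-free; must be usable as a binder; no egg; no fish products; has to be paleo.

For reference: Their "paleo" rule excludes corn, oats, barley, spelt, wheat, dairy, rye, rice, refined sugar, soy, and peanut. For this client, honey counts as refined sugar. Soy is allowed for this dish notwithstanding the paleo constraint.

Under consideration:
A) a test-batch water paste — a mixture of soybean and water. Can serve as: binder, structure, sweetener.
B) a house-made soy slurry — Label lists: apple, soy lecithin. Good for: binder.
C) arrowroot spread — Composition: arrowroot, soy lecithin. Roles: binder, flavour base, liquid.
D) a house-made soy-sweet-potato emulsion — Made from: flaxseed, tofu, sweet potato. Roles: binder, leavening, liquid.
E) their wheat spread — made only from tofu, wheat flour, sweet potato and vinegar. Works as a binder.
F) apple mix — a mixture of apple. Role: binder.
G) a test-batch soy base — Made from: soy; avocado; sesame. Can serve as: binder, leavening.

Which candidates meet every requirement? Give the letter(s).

A, B, C, D, F

A: soy is permitted under the paleo carve-out; nothing else excluded — OK
B: soy is permitted under the paleo carve-out; nothing else excluded — keep
C: soy is permitted under the paleo carve-out; nothing else excluded — OK
D: soy is permitted under the paleo carve-out; nothing else excluded — keep
E: has wheat flour, so not paleo — out
F: no sesame, no fish — OK
G: has sesame, so not sesame-free — out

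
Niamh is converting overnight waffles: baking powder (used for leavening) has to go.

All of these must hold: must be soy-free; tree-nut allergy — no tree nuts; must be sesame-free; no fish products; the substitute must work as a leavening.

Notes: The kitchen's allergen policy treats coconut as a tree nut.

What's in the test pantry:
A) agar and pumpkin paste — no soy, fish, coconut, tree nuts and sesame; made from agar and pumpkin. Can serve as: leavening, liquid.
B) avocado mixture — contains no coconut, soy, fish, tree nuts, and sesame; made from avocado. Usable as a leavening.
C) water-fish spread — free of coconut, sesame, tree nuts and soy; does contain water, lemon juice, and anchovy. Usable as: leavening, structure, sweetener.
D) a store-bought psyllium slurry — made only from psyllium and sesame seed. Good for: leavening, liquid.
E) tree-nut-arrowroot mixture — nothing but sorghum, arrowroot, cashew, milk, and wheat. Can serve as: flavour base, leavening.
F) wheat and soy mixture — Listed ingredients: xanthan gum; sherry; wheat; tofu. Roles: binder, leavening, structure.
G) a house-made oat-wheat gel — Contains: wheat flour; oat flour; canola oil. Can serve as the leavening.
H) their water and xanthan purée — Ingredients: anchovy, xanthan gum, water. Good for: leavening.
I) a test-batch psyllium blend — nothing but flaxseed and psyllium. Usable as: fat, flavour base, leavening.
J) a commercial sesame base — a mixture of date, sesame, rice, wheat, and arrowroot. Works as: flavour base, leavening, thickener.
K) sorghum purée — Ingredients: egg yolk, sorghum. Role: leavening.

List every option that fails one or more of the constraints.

A: works as a leavening, no sesame, tree-nut-free — valid
B: all constraints satisfied — OK
C: has anchovy, so not fish-free — no
D: has sesame seed, so not sesame-free — reject
E: has cashew, so not tree-nut-free — out
F: has tofu, so not soy-free — no
G: only oat flour, wheat flour, and canola oil; none excluded — valid
H: has anchovy, so not fish-free — no
I: all constraints satisfied — keep
J: has sesame, so not sesame-free — no
K: nothing on the exclusion list — valid

C, D, E, F, H, J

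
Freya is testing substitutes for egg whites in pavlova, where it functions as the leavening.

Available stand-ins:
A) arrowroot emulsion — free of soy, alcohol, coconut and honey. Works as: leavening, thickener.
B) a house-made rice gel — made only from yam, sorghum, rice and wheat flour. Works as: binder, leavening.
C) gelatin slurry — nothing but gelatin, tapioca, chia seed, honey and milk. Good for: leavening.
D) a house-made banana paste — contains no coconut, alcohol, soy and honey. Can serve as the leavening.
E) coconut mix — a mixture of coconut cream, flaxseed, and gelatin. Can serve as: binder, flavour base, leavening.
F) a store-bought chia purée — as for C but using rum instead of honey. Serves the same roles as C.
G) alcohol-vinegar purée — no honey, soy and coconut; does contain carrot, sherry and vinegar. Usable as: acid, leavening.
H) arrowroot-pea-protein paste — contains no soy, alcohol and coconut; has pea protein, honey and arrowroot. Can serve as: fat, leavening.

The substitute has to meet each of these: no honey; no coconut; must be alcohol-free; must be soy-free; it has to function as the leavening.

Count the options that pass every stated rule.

A: works as a leavening, no coconut, no alcohol — valid
B: nothing on the exclusion list — OK
C: has honey, so not honey-free — out
D: every rule checks out — valid
E: has coconut cream, so not coconut-free — reject
F: has rum, so not alcohol-free — out
G: has sherry, so not alcohol-free — no
H: has honey, so not honey-free — out

3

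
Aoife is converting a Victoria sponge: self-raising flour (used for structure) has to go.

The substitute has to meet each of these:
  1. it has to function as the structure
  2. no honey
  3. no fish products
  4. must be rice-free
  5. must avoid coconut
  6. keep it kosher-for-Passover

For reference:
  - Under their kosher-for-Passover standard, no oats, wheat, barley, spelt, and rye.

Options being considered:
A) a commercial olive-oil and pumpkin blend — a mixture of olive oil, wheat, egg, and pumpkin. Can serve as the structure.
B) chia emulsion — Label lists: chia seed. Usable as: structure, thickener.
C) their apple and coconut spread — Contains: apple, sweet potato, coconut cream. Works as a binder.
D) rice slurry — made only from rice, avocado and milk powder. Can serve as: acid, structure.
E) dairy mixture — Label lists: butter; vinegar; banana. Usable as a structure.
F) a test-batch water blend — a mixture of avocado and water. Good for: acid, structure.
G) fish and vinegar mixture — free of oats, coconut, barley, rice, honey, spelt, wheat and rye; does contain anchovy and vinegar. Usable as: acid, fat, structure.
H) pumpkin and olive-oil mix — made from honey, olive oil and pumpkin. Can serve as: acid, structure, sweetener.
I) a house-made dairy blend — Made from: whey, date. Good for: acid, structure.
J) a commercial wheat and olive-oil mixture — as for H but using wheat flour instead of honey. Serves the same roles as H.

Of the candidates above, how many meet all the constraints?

4

A: has wheat, so not kosher-for-Passover — no
B: kosher-for-Passover, no coconut — valid
C: not usable as a structure; has coconut cream, so not coconut-free — reject
D: has rice, so not rice-free — no
E: no honey, no coconut — keep
F: only avocado and water; none excluded — OK
G: has anchovy, so not fish-free — out
H: has honey, so not honey-free — out
I: every rule checks out — OK
J: has wheat flour, so not kosher-for-Passover — no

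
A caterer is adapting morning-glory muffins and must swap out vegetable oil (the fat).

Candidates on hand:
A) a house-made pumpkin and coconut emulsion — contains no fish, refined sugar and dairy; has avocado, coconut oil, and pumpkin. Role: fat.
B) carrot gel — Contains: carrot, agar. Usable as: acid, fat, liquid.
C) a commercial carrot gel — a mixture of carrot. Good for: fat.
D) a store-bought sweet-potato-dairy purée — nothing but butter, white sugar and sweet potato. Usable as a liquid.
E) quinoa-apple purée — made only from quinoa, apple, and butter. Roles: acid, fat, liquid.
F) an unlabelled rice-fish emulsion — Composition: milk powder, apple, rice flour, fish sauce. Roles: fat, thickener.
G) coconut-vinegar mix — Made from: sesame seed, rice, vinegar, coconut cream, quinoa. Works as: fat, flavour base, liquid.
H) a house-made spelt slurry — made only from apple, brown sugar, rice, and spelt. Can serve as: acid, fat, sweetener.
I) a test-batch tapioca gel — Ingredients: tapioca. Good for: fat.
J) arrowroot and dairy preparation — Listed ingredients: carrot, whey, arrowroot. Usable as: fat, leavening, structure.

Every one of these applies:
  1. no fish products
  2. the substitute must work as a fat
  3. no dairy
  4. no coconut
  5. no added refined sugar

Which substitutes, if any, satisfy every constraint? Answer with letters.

B, C, I

A: has coconut oil, so not coconut-free — reject
B: nothing on the exclusion list — valid
C: only carrot; none excluded — OK
D: not usable as a fat; has white sugar, so not no-added-sugar (and 1 more) — out
E: has butter, so not dairy-free — no
F: has milk powder, so not dairy-free; has fish sauce, so not fish-free — no
G: has coconut cream, so not coconut-free — reject
H: has brown sugar, so not no-added-sugar — no
I: all constraints satisfied — OK
J: has whey, so not dairy-free — out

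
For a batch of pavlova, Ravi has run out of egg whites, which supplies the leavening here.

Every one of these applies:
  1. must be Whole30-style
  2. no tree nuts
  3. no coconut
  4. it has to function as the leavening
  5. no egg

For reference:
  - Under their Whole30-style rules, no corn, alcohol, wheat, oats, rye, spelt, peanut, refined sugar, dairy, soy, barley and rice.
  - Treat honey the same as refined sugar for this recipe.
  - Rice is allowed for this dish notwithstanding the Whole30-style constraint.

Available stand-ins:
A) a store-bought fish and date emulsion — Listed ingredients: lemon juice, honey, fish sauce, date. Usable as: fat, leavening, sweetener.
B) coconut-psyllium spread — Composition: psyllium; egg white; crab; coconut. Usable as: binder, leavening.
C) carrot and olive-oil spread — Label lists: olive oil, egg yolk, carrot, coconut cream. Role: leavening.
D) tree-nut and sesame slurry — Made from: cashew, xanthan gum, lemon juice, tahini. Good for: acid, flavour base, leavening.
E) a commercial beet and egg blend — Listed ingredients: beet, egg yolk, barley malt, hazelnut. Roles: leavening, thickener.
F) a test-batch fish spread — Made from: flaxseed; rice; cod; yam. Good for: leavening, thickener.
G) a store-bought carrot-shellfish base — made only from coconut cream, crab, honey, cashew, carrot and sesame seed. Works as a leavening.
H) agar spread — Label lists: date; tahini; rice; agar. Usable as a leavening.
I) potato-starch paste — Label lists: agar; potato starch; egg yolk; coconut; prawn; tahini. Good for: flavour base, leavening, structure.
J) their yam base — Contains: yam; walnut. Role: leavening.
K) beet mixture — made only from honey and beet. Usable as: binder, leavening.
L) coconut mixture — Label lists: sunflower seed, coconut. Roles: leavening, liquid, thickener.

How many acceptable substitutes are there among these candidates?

A: has honey, so not Whole30-style — no
B: has coconut, so not coconut-free; has egg white, so not egg-free — reject
C: has coconut cream, so not coconut-free; has egg yolk, so not egg-free — reject
D: has cashew, so not tree-nut-free — reject
E: has barley malt, so not Whole30-style; has egg yolk, so not egg-free (and 1 more) — reject
F: rice is permitted under the Whole30-style carve-out; nothing else excluded — valid
G: has honey, so not Whole30-style; has coconut cream, so not coconut-free (and 1 more) — out
H: rice is permitted under the Whole30-style carve-out; nothing else excluded — OK
I: has coconut, so not coconut-free; has egg yolk, so not egg-free — out
J: has walnut, so not tree-nut-free — reject
K: has honey, so not Whole30-style — reject
L: has coconut, so not coconut-free — no

2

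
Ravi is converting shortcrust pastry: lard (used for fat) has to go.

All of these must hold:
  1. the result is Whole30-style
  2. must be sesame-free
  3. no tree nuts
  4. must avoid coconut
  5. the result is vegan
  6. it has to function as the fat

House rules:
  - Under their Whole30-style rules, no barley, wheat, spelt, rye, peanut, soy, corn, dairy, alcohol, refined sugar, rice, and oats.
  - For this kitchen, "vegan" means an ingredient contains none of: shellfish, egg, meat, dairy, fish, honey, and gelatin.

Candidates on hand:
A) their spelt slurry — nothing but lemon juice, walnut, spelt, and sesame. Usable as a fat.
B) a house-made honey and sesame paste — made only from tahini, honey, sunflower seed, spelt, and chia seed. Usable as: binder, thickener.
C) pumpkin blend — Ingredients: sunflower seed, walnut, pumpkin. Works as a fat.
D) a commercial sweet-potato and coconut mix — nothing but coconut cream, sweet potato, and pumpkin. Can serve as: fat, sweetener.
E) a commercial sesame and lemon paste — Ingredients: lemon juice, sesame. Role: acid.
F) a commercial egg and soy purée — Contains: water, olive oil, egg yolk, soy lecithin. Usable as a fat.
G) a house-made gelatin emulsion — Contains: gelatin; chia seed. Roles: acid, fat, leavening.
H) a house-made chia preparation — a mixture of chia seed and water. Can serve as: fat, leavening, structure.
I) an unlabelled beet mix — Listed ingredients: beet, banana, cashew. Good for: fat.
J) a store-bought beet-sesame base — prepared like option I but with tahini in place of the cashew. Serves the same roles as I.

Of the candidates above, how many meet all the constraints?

1

A: has spelt, so not Whole30-style; has walnut, so not tree-nut-free (and 1 more) — out
B: not usable as a fat; has spelt, so not Whole30-style (and 2 more) — out
C: has walnut, so not tree-nut-free — out
D: has coconut cream, so not coconut-free — out
E: not usable as a fat; has sesame, so not sesame-free — no
F: has soy lecithin, so not Whole30-style; has egg yolk, so not vegan — no
G: has gelatin, so not vegan — out
H: works as a fat, no sesame, Whole30-style — keep
I: has cashew, so not tree-nut-free — no
J: has tahini, so not sesame-free — reject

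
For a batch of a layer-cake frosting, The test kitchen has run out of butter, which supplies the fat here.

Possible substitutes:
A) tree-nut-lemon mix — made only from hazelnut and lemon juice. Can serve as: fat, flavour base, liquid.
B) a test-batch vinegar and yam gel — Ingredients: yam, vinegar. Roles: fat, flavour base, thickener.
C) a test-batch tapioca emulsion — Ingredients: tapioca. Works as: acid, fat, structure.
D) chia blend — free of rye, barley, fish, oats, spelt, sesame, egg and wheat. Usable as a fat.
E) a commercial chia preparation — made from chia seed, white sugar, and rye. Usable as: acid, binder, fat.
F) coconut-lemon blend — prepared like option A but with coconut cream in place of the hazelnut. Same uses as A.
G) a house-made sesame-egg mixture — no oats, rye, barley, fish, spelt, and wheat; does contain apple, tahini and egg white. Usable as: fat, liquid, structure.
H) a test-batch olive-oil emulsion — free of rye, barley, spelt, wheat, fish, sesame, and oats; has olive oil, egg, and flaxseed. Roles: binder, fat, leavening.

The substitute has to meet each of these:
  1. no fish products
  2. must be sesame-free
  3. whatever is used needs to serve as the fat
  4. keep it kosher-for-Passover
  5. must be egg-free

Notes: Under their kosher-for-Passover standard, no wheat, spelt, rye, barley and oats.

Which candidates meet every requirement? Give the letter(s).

A, B, C, D, F

A: all constraints satisfied — keep
B: works as a fat, no sesame, kosher-for-Passover — OK
C: all constraints satisfied — valid
D: every rule checks out — valid
E: has rye, so not kosher-for-Passover — no
F: kosher-for-Passover, no egg — keep
G: has tahini, so not sesame-free; has egg white, so not egg-free — out
H: has egg, so not egg-free — out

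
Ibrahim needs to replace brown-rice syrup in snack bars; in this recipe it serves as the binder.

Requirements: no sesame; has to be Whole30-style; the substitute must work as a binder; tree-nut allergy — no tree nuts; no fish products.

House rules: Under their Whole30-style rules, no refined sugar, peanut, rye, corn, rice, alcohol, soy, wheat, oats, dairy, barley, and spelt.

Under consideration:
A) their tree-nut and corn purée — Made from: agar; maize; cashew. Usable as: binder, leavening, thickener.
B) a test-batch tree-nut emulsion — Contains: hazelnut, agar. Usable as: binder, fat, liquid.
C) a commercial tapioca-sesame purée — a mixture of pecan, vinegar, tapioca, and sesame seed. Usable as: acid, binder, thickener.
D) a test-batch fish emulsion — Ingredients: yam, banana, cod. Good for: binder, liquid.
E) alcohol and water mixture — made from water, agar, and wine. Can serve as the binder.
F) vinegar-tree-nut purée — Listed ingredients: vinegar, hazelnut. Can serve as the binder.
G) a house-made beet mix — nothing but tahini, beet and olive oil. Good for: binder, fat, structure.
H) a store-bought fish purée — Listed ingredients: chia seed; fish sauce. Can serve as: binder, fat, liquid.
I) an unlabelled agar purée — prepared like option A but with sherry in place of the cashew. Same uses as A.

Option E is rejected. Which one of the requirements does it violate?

Whole30-style

usable as a binder: satisfied
Whole30-style: has wine — fails
tree-nut-free: satisfied
sesame-free: satisfied
fish-free: satisfied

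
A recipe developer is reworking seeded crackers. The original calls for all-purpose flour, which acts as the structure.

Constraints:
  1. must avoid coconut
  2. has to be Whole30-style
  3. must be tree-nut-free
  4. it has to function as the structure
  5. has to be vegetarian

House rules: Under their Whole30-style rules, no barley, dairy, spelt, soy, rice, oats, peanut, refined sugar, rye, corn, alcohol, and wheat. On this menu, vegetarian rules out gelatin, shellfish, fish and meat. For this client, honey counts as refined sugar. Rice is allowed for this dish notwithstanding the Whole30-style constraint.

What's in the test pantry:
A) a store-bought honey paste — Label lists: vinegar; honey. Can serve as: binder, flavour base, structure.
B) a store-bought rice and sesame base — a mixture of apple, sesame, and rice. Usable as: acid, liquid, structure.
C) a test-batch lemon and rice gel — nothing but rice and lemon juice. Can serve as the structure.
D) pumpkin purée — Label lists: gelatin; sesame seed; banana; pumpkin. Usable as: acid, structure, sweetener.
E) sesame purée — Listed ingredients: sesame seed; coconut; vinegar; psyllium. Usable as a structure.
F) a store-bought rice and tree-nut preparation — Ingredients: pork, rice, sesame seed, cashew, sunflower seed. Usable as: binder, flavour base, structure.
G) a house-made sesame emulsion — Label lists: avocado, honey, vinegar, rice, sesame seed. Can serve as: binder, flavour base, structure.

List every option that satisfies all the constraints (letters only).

A: has honey, so not Whole30-style — out
B: rice is permitted under the Whole30-style carve-out; nothing else excluded — valid
C: rice is permitted under the Whole30-style carve-out; nothing else excluded — valid
D: has gelatin, so not vegetarian — no
E: has coconut, so not coconut-free — out
F: has pork, so not vegetarian; has cashew, so not tree-nut-free — out
G: has honey, so not Whole30-style — no

B, C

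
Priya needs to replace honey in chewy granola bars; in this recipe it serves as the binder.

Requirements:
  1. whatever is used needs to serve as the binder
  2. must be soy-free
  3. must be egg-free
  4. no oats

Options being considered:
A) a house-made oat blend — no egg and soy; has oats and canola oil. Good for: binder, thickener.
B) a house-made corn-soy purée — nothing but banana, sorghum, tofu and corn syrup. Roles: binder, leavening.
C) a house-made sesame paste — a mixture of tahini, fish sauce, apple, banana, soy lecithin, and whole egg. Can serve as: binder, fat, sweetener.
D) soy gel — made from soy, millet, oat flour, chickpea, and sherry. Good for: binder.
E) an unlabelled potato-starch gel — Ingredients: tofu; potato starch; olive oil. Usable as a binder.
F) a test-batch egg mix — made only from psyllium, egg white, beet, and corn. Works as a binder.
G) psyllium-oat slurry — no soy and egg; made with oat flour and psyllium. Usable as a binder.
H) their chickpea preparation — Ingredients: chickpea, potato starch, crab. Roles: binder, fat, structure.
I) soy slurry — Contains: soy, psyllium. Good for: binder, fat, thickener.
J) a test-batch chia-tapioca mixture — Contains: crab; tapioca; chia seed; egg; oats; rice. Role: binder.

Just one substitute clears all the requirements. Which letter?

H

A: has oats, so not oat-free — no
B: has tofu, so not soy-free — out
C: has soy lecithin, so not soy-free; has whole egg, so not egg-free — no
D: has oat flour, so not oat-free; has soy, so not soy-free — out
E: has tofu, so not soy-free — reject
F: has egg white, so not egg-free — reject
G: has oat flour, so not oat-free — no
H: all constraints satisfied — valid
I: has soy, so not soy-free — out
J: has oats, so not oat-free; has egg, so not egg-free — no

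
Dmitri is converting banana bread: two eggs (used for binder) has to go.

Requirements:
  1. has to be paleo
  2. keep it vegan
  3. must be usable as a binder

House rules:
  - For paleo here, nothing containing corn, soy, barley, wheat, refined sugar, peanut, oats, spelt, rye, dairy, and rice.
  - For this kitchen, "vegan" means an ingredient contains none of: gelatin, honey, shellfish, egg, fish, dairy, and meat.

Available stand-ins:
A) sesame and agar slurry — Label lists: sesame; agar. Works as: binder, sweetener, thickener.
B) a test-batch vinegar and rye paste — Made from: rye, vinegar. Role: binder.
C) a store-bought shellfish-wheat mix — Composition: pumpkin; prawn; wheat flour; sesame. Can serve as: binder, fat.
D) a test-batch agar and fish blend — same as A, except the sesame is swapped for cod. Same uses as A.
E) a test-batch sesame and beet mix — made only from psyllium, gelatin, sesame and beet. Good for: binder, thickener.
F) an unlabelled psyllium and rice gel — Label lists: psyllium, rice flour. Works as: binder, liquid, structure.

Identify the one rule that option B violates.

usable as a binder: satisfied
paleo: has rye — fails
vegan: satisfied

paleo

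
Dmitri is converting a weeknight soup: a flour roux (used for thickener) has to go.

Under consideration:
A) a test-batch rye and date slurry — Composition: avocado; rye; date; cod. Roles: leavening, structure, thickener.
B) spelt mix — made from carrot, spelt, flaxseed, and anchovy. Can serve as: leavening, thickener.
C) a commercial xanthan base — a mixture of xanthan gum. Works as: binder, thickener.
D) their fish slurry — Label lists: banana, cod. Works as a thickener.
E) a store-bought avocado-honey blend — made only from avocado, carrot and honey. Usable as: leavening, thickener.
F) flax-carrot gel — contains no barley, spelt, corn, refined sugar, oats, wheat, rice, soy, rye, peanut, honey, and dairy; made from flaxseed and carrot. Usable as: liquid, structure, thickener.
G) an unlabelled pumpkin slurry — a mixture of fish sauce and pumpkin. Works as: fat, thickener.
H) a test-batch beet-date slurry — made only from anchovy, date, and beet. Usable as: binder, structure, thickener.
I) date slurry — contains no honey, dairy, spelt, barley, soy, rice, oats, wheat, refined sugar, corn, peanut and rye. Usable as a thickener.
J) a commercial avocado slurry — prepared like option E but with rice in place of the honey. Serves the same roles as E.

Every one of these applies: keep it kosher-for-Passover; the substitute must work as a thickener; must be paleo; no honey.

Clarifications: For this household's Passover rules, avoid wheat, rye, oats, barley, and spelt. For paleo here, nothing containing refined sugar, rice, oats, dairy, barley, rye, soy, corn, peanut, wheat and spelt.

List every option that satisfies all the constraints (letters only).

C, D, F, G, H, I

A: has rye, so not kosher-for-Passover; has rye, so not paleo — out
B: has spelt, so not kosher-for-Passover; has spelt, so not paleo — out
C: only xanthan gum; none excluded — valid
D: works as a thickener, no honey, paleo — OK
E: has honey, so not honey-free — no
F: paleo, no honey — OK
G: no honey, kosher-for-Passover — keep
H: only anchovy, beet and date; none excluded — OK
I: kosher-for-Passover, no honey — keep
J: has rice, so not paleo — out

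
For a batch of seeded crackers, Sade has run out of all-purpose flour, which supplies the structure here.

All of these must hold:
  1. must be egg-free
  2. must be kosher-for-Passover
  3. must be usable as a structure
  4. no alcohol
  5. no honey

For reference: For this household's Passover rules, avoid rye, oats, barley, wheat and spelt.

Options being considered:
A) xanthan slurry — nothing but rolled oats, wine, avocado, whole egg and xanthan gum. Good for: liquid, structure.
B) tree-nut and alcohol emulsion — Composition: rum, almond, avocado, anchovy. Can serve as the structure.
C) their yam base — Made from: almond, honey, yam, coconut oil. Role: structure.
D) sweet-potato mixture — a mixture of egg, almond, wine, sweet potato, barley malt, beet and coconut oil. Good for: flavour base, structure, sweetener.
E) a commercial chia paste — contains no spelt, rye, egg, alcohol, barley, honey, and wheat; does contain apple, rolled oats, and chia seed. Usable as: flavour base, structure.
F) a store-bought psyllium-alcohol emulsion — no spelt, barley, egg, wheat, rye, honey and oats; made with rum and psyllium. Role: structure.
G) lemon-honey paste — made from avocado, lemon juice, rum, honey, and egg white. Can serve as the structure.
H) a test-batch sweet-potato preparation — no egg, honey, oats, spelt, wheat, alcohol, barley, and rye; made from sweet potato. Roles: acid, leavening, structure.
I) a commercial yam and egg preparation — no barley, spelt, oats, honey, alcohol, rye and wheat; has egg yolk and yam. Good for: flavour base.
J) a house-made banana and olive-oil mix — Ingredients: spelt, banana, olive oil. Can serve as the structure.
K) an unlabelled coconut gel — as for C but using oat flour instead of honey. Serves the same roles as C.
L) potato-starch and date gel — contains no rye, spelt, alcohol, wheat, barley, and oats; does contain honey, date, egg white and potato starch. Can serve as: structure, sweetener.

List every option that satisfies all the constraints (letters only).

H

A: has rolled oats, so not kosher-for-Passover; has wine, so not alcohol-free (and 1 more) — out
B: has rum, so not alcohol-free — out
C: has honey, so not honey-free — reject
D: has barley malt, so not kosher-for-Passover; has wine, so not alcohol-free (and 1 more) — reject
E: has rolled oats, so not kosher-for-Passover — out
F: has rum, so not alcohol-free — reject
G: has rum, so not alcohol-free; has honey, so not honey-free (and 1 more) — out
H: kosher-for-Passover, no alcohol — OK
I: not usable as a structure; has egg yolk, so not egg-free — out
J: has spelt, so not kosher-for-Passover — reject
K: has oat flour, so not kosher-for-Passover — reject
L: has honey, so not honey-free; has egg white, so not egg-free — out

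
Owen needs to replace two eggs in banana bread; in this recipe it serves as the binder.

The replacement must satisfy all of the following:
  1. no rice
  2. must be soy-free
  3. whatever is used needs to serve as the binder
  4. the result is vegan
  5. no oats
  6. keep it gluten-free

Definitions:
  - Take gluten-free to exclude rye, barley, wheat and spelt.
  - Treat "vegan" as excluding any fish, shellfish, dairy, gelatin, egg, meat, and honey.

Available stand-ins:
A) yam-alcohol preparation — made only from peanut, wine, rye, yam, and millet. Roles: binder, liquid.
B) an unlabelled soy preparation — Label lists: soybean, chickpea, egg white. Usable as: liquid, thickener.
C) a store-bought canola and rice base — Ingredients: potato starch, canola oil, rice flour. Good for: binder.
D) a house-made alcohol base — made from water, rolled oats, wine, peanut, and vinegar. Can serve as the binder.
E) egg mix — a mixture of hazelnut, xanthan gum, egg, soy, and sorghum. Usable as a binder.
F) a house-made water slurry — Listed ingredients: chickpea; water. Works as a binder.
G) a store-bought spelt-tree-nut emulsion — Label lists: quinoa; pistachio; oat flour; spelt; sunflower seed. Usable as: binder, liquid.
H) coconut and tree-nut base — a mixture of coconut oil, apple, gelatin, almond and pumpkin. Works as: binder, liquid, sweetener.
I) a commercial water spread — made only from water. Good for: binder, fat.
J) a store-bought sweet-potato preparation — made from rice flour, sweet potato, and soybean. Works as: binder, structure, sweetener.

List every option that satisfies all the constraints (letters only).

F, I

A: has rye, so not gluten-free — reject
B: not usable as a binder; has egg white, so not vegan (and 1 more) — out
C: has rice flour, so not rice-free — reject
D: has rolled oats, so not oat-free — out
E: has egg, so not vegan; has soy, so not soy-free — out
F: only water and chickpea; none excluded — OK
G: has spelt, so not gluten-free; has oat flour, so not oat-free — reject
H: has gelatin, so not vegan — reject
I: only water; none excluded — OK
J: has rice flour, so not rice-free; has soybean, so not soy-free — no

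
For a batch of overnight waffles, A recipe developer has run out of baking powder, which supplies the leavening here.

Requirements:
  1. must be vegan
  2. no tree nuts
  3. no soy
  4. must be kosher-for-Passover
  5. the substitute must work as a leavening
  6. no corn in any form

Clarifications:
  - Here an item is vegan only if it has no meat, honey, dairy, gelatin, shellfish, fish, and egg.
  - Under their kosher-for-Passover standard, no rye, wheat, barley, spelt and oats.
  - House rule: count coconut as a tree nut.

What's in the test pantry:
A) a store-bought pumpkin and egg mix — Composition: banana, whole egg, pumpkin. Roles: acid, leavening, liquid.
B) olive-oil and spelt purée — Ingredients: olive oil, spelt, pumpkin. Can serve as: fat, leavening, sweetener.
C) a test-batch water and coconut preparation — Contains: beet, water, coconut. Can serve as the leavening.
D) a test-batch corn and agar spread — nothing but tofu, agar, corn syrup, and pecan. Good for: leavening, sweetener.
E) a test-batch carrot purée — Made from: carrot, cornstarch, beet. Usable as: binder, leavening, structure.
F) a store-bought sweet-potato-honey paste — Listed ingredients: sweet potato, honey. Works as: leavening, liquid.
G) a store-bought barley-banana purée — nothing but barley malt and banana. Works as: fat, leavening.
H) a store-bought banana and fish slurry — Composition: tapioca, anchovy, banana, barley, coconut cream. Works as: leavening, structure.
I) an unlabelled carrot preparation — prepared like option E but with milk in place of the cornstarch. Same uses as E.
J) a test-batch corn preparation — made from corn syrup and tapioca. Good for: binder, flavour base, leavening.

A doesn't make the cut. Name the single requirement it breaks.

vegan

usable as a leavening: satisfied
vegan: has whole egg — fails
kosher-for-Passover: satisfied
tree-nut-free: satisfied
soy-free: satisfied
corn-free: satisfied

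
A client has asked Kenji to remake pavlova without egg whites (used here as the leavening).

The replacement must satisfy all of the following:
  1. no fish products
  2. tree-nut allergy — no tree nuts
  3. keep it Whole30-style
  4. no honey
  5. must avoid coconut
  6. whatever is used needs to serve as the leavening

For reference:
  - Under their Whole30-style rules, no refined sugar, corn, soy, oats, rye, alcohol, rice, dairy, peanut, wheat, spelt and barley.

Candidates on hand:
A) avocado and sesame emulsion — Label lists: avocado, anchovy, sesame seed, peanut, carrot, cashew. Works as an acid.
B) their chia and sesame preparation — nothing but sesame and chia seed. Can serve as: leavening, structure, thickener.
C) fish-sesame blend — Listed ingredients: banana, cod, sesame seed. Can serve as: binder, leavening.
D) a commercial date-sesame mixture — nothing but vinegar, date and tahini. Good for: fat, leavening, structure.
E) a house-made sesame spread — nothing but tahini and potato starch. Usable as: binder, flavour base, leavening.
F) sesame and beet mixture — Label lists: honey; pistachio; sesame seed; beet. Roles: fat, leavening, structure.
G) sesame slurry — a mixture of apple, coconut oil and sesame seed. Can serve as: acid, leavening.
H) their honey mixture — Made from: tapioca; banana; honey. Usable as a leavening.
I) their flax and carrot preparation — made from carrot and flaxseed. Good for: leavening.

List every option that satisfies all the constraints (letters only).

A: not usable as a leavening; has peanut, so not Whole30-style (and 2 more) — reject
B: only sesame and chia seed; none excluded — keep
C: has cod, so not fish-free — reject
D: nothing on the exclusion list — keep
E: works as a leavening, no tree nuts, no honey — OK
F: has pistachio, so not tree-nut-free; has honey, so not honey-free — reject
G: has coconut oil, so not coconut-free — reject
H: has honey, so not honey-free — no
I: only carrot and flaxseed; none excluded — OK

B, D, E, I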